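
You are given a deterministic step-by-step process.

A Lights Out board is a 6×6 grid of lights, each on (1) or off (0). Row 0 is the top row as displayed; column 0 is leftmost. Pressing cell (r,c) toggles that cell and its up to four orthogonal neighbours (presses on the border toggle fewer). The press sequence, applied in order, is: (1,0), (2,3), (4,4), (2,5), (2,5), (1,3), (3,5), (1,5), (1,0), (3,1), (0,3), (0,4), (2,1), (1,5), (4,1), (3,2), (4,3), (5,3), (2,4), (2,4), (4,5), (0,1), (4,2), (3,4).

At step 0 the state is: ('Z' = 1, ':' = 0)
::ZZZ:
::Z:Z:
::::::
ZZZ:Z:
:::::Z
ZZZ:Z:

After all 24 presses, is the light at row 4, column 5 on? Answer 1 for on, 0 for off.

0

step 0: ::ZZZ:
::Z:Z:
::::::
ZZZ:Z:
:::::Z
ZZZ:Z:
step 1: Z:ZZZ:
ZZZ:Z:
Z:::::
ZZZ:Z:
:::::Z
ZZZ:Z:
step 2: Z:ZZZ:
ZZZZZ:
Z:ZZZ:
ZZZZZ:
:::::Z
ZZZ:Z:
step 3: Z:ZZZ:
ZZZZZ:
Z:ZZZ:
ZZZZ::
:::ZZ:
ZZZ:::
step 4: Z:ZZZ:
ZZZZZZ
Z:ZZ:Z
ZZZZ:Z
:::ZZ:
ZZZ:::
step 5: Z:ZZZ:
ZZZZZ:
Z:ZZZ:
ZZZZ::
:::ZZ:
ZZZ:::
step 6: Z:Z:Z:
ZZ::::
Z:Z:Z:
ZZZZ::
:::ZZ:
ZZZ:::
step 7: Z:Z:Z:
ZZ::::
Z:Z:ZZ
ZZZZZZ
:::ZZZ
ZZZ:::
step 8: Z:Z:ZZ
ZZ::ZZ
Z:Z:Z:
ZZZZZZ
:::ZZZ
ZZZ:::
step 9: ::Z:ZZ
::::ZZ
::Z:Z:
ZZZZZZ
:::ZZZ
ZZZ:::
step 10: ::Z:ZZ
::::ZZ
:ZZ:Z:
:::ZZZ
:Z:ZZZ
ZZZ:::
step 11: :::Z:Z
:::ZZZ
:ZZ:Z:
:::ZZZ
:Z:ZZZ
ZZZ:::
step 12: ::::Z:
:::Z:Z
:ZZ:Z:
:::ZZZ
:Z:ZZZ
ZZZ:::
step 13: ::::Z:
:Z:Z:Z
Z:::Z:
:Z:ZZZ
:Z:ZZZ
ZZZ:::
step 14: ::::ZZ
:Z:ZZ:
Z:::ZZ
:Z:ZZZ
:Z:ZZZ
ZZZ:::
step 15: ::::ZZ
:Z:ZZ:
Z:::ZZ
:::ZZZ
Z:ZZZZ
Z:Z:::
step 16: ::::ZZ
:Z:ZZ:
Z:Z:ZZ
:ZZ:ZZ
Z::ZZZ
Z:Z:::
step 17: ::::ZZ
:Z:ZZ:
Z:Z:ZZ
:ZZZZZ
Z:Z::Z
Z:ZZ::
step 18: ::::ZZ
:Z:ZZ:
Z:Z:ZZ
:ZZZZZ
Z:ZZ:Z
Z:::Z:
step 19: ::::ZZ
:Z:Z::
Z:ZZ::
:ZZZ:Z
Z:ZZ:Z
Z:::Z:
step 20: ::::ZZ
:Z:ZZ:
Z:Z:ZZ
:ZZZZZ
Z:ZZ:Z
Z:::Z:
step 21: ::::ZZ
:Z:ZZ:
Z:Z:ZZ
:ZZZZ:
Z:ZZZ:
Z:::ZZ
step 22: ZZZ:ZZ
:::ZZ:
Z:Z:ZZ
:ZZZZ:
Z:ZZZ:
Z:::ZZ
step 23: ZZZ:ZZ
:::ZZ:
Z:Z:ZZ
:Z:ZZ:
ZZ::Z:
Z:Z:ZZ
step 24: ZZZ:ZZ
:::ZZ:
Z:Z::Z
:Z:::Z
ZZ::::
Z:Z:ZZ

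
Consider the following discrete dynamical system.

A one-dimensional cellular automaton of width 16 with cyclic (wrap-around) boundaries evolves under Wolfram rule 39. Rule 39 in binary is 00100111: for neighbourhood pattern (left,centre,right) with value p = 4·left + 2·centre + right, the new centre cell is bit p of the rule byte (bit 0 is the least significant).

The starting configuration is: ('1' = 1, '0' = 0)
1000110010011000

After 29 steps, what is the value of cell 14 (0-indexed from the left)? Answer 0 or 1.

1

[0] 1000110010011000
[1] 1011000110100011
[2] 0100011001101100
[3] 1101100010010001
[4] 0010001110110110
[5] 1110110001001000
[6] 0001000111011011
[7] 0111011000100100
[8] 1000100011101101
[9] 0011101100010010
[10] 1100010001110110
[11] 0001110110001001
[12] 0110001000111011
[13] 1000111011000100
[14] 1011000100011101
[15] 0100011101100010
[16] 1101100010001110
[17] 0010001110110001
[18] 0110110001000111
[19] 1001000111011000
[20] 1011011000100011
[21] 0100100011101100
[22] 1101101100010001
[23] 0010010001110110
[24] 1110110110001000
[25] 0001001000111011
[26] 0111011011000100
[27] 1000100100011101
[28] 0011101101100010
[29] 1100010010001110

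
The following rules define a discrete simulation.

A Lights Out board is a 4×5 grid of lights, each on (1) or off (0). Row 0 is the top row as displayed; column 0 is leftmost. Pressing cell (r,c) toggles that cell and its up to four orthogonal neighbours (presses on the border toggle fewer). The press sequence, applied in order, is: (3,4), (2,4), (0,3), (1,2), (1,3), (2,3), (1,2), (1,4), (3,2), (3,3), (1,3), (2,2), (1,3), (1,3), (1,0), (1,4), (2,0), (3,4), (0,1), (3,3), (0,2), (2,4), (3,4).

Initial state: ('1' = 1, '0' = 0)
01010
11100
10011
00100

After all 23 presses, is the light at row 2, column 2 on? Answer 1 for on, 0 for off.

1

step 0: 01010
11100
10011
00100
step 1: 01010
11100
10010
00111
step 2: 01010
11101
10001
00110
step 3: 01101
11111
10001
00110
step 4: 01001
10001
10101
00110
step 5: 01011
10110
10111
00110
step 6: 01011
10100
10000
00100
step 7: 01111
11010
10100
00100
step 8: 01110
11001
10101
00100
step 9: 01110
11001
10001
01010
step 10: 01110
11001
10011
01101
step 11: 01100
11110
10001
01101
step 12: 01100
11010
11111
01001
step 13: 01110
11101
11101
01001
step 14: 01100
11010
11111
01001
step 15: 11100
00010
01111
01001
step 16: 11101
00001
01110
01001
step 17: 11101
10001
10110
11001
step 18: 11101
10001
10111
11010
step 19: 00001
11001
10111
11010
step 20: 00001
11001
10101
11101
step 21: 01111
11101
10101
11101
step 22: 01111
11100
10110
11100
step 23: 01111
11100
10111
11111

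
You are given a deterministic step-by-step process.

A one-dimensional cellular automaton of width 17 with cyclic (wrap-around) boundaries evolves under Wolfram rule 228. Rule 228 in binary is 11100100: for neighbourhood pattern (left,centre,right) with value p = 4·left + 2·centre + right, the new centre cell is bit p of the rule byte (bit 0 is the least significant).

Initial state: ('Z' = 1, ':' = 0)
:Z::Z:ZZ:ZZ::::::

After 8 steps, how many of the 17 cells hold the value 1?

2

t=0: :Z::Z:ZZ:ZZ::::::
t=1: :Z::ZZ:ZZ:Z::::::
t=2: :Z:::ZZ:ZZZ::::::
t=3: :Z::::ZZ:ZZ::::::
t=4: :Z:::::ZZ:Z::::::
t=5: :Z::::::ZZZ::::::
t=6: :Z:::::::ZZ::::::
t=7: :Z::::::::Z::::::
t=8: :Z::::::::Z::::::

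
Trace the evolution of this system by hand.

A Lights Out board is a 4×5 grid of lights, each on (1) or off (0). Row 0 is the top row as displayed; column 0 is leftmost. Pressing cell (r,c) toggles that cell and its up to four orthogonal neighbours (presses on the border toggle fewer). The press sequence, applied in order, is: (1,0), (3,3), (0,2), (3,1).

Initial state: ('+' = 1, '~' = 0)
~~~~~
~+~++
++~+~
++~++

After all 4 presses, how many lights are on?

8

gen 0: ~~~~~
~+~++
++~+~
++~++
gen 1: +~~~~
+~~++
~+~+~
++~++
gen 2: +~~~~
+~~++
~+~~~
+++~~
gen 3: ++++~
+~+++
~+~~~
+++~~
gen 4: ++++~
+~+++
~~~~~
~~~~~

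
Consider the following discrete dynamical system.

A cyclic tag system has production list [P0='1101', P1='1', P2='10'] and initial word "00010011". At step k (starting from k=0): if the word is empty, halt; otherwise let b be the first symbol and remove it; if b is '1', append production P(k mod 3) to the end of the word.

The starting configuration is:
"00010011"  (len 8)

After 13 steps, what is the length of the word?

16

k=0  "00010011"  (len 8)
k=1  "0010011"  (len 7)
k=2  "010011"  (len 6)
k=3  "10011"  (len 5)
k=4  "00111101"  (len 8)
k=5  "0111101"  (len 7)
k=6  "111101"  (len 6)
k=7  "111011101"  (len 9)
k=8  "110111011"  (len 9)
k=9  "1011101110"  (len 10)
k=10  "0111011101101"  (len 13)
k=11  "111011101101"  (len 12)
k=12  "1101110110110"  (len 13)
k=13  "1011101101101101"  (len 16)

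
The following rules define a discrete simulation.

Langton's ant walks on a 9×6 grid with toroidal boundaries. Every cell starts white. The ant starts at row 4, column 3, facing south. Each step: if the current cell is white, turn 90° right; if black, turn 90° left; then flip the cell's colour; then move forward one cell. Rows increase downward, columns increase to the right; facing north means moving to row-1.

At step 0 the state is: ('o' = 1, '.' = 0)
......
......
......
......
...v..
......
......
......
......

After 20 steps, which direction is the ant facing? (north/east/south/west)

north

gen 0: ......
......
......
......
...v..
......
......
......
......
gen 1: ......
......
......
......
..<o..
......
......
......
......
gen 2: ......
......
......
..^...
..oo..
......
......
......
......
gen 3: ......
......
......
..o>..
..oo..
......
......
......
......
gen 4: ......
......
......
..oo..
..ov..
......
......
......
......
gen 5: ......
......
......
..oo..
..o.>.
......
......
......
......
gen 6: ......
......
......
..oo..
..o.o.
....v.
......
......
......
gen 7: ......
......
......
..oo..
..o.o.
...<o.
......
......
......
gen 8: ......
......
......
..oo..
..o^o.
...oo.
......
......
......
gen 9: ......
......
......
..oo..
..oo>.
...oo.
......
......
......
gen 10: ......
......
......
..oo^.
..oo..
...oo.
......
......
......
gen 11: ......
......
......
..ooo>
..oo..
...oo.
......
......
......
gen 12: ......
......
......
..oooo
..oo.v
...oo.
......
......
......
gen 13: ......
......
......
..oooo
..oo<o
...oo.
......
......
......
gen 14: ......
......
......
..oo^o
..oooo
...oo.
......
......
......
gen 15: ......
......
......
..o<.o
..oooo
...oo.
......
......
......
gen 16: ......
......
......
..o..o
..ovoo
...oo.
......
......
......
gen 17: ......
......
......
..o..o
..o.>o
...oo.
......
......
......
gen 18: ......
......
......
..o.^o
..o..o
...oo.
......
......
......
gen 19: ......
......
......
..o.o>
..o..o
...oo.
......
......
......
gen 20: ......
......
.....^
..o.o.
..o..o
...oo.
......
......
......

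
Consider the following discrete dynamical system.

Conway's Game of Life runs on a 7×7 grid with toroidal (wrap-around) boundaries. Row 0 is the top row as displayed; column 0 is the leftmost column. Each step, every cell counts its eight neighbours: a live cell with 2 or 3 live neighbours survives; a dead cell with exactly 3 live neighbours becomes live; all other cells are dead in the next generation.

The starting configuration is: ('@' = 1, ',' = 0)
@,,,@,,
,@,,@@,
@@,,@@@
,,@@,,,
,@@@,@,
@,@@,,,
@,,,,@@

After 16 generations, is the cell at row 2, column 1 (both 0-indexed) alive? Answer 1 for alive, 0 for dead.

[0] @,,,@,,
,@,,@@,
@@,,@@@
,,@@,,,
,@@@,@,
@,@@,,,
@,,,,@@
[1] @@,,@,,
,@,@,,,
@@,,,,@
,,,,,,,
,,,,,,,
@,,@,@,
@,,@@@,
[2] @@,,,@@
,,,,,,@
@@@,,,,
@,,,,,,
,,,,,,,
,,,@,@,
@,@@,@,
[3] ,@@,@@,
,,@,,@,
@@,,,,@
@,,,,,,
,,,,,,,
,,@@,,@
@,@@,@,
[4] ,,,,,@,
,,@@@@,
@@,,,,@
@@,,,,@
,,,,,,,
,@@@@,@
@,,,,@,
[5] ,,,@,@,
@@@@@@,
,,,@@,,
,@,,,,@
,,,@,@@
@@@@@@@
@@@@,@,
[6] ,,,,,@,
,@,,,@@
,,,,,,@
@,@@,,@
,,,@,,,
,,,,,,,
,,,,,,,
[7] ,,,,,@@
@,,,,@@
,@@,,,,
@,@@,,@
,,@@,,,
,,,,,,,
,,,,,,,
[8] @,,,,@,
@@,,,@,
,,@@,@,
@,,,,,,
,@@@,,,
,,,,,,,
,,,,,,,
[9] @@,,,,,
@@@,,@,
@,@,@,,
,,,,@,,
,@@,,,,
,,@,,,,
,,,,,,,
[10] @,@,,,@
,,@@,,,
@,@,@@@
,,@,,,,
,@@@,,,
,@@,,,,
,@,,,,,
[11] @,@@,,,
,,@,@,,
,,@,@@@
@,,,@@@
,,,@,,,
@,,@,,,
,,,,,,,
[12] ,@@@,,,
,,@,@,@
@@,,,,,
@,,,,,,
@,,@,@,
,,,,,,,
,@@@,,,
[13] @,,,@,,
,,,,,,,
@@,,,,@
@,,,,,,
,,,,,,@
,@,@@,,
,@,@,,,
[14] ,,,,,,,
,@,,,,@
@@,,,,@
,@,,,,,
@,,,,,,
@,,@@,,
@@,@,,,
[15] ,@@,,,,
,@,,,,@
,@@,,,@
,@,,,,@
@@,,,,,
@,@@@,@
@@@@@,,
[16] ,,,,,,,
,,,,,,,
,@@,,@@
,,,,,,@
,,,@,@,
,,,,@@@
,,,,@@@

1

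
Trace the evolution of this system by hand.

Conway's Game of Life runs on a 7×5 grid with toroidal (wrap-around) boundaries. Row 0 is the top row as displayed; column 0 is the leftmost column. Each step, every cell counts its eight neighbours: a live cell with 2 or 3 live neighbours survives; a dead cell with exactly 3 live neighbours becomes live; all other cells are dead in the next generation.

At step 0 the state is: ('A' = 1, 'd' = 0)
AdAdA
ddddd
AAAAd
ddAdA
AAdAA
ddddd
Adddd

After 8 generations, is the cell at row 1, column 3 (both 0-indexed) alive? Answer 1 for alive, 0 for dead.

k=0  AdAdA
ddddd
AAAAd
ddAdA
AAdAA
ddddd
Adddd
k=1  AAddA
ddddd
AAAAA
ddddd
AAAAA
dAddd
AAddA
k=2  dAddA
ddddd
AAAAA
ddddd
AAAAA
ddddd
ddAdA
k=3  AddAd
ddddd
AAAAA
ddddd
AAAAA
ddddd
AddAd
k=4  ddddd
ddddd
AAAAA
ddddd
AAAAA
ddddd
ddddd
k=5  ddddd
AAAAA
AAAAA
ddddd
AAAAA
AAAAA
ddddd
k=6  AAAAA
ddddd
ddddd
ddddd
ddddd
ddddd
AAAAA
k=7  ddddd
AAAAA
ddddd
ddddd
ddddd
AAAAA
ddddd
k=8  AAAAA
AAAAA
AAAAA
ddddd
AAAAA
AAAAA
AAAAA

1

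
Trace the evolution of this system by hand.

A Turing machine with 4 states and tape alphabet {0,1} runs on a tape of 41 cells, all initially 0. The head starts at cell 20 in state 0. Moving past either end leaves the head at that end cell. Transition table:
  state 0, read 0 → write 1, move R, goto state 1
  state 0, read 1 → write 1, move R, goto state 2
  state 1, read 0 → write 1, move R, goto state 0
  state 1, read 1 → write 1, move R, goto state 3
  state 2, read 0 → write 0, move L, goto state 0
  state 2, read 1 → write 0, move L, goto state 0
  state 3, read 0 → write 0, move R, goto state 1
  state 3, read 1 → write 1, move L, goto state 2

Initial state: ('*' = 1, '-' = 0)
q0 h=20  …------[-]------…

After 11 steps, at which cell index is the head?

31

t=0: q0 h=20  …------[-]------…
t=1: q1 h=21  …-----*[-]------…
t=2: q0 h=22  …----**[-]------…
t=3: q1 h=23  …---***[-]------…
t=4: q0 h=24  …--****[-]------…
t=5: q1 h=25  …-*****[-]------…
t=6: q0 h=26  …******[-]------…
t=7: q1 h=27  …******[-]------…
t=8: q0 h=28  …******[-]------…
t=9: q1 h=29  …******[-]------…
t=10: q0 h=30  …******[-]------…
t=11: q1 h=31  …******[-]------…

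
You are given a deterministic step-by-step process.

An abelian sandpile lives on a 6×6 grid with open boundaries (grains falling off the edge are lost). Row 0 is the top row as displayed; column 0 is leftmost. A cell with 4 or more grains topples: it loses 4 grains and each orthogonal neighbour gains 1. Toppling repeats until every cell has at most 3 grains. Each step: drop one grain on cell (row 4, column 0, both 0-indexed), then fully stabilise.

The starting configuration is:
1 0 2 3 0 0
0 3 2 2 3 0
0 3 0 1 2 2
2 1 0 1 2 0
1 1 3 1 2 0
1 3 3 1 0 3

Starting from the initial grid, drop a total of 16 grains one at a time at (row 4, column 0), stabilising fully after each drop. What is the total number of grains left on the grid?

54

gen 0: 1 0 2 3 0 0
0 3 2 2 3 0
0 3 0 1 2 2
2 1 0 1 2 0
1 1 3 1 2 0
1 3 3 1 0 3
gen 1: 1 0 2 3 0 0
0 3 2 2 3 0
0 3 0 1 2 2
2 1 0 1 2 0
2 1 3 1 2 0
1 3 3 1 0 3
gen 2: 1 0 2 3 0 0
0 3 2 2 3 0
0 3 0 1 2 2
2 1 0 1 2 0
3 1 3 1 2 0
1 3 3 1 0 3
gen 3: 1 0 2 3 0 0
0 3 2 2 3 0
0 3 0 1 2 2
3 1 0 1 2 0
0 2 3 1 2 0
2 3 3 1 0 3
gen 4: 1 0 2 3 0 0
0 3 2 2 3 0
0 3 0 1 2 2
3 1 0 1 2 0
1 2 3 1 2 0
2 3 3 1 0 3
gen 5: 1 0 2 3 0 0
0 3 2 2 3 0
0 3 0 1 2 2
3 1 0 1 2 0
2 2 3 1 2 0
2 3 3 1 0 3
gen 6: 1 0 2 3 0 0
0 3 2 2 3 0
0 3 0 1 2 2
3 1 0 1 2 0
3 2 3 1 2 0
2 3 3 1 0 3
gen 7: 1 0 2 3 0 0
0 3 2 2 3 0
1 3 0 1 2 2
0 2 0 1 2 0
1 3 3 1 2 0
3 3 3 1 0 3
gen 8: 1 0 2 3 0 0
0 3 2 2 3 0
1 3 0 1 2 2
0 2 0 1 2 0
2 3 3 1 2 0
3 3 3 1 0 3
gen 9: 1 0 2 3 0 0
0 3 2 2 3 0
1 3 0 1 2 2
0 2 0 1 2 0
3 3 3 1 2 0
3 3 3 1 0 3
gen 10: 1 0 2 3 0 0
0 3 2 2 3 0
1 3 0 1 2 2
1 3 1 1 2 0
2 2 1 2 2 0
1 2 1 2 0 3
gen 11: 1 0 2 3 0 0
0 3 2 2 3 0
1 3 0 1 2 2
1 3 1 1 2 0
3 2 1 2 2 0
1 2 1 2 0 3
gen 12: 1 0 2 3 0 0
0 3 2 2 3 0
1 3 0 1 2 2
2 3 1 1 2 0
0 3 1 2 2 0
2 2 1 2 0 3
gen 13: 1 0 2 3 0 0
0 3 2 2 3 0
1 3 0 1 2 2
2 3 1 1 2 0
1 3 1 2 2 0
2 2 1 2 0 3
gen 14: 1 0 2 3 0 0
0 3 2 2 3 0
1 3 0 1 2 2
2 3 1 1 2 0
2 3 1 2 2 0
2 2 1 2 0 3
gen 15: 1 0 2 3 0 0
0 3 2 2 3 0
1 3 0 1 2 2
2 3 1 1 2 0
3 3 1 2 2 0
2 2 1 2 0 3
gen 16: 1 1 2 3 0 0
1 0 3 2 3 0
3 1 1 1 2 2
0 2 2 1 2 0
2 1 2 2 2 0
3 3 1 2 0 3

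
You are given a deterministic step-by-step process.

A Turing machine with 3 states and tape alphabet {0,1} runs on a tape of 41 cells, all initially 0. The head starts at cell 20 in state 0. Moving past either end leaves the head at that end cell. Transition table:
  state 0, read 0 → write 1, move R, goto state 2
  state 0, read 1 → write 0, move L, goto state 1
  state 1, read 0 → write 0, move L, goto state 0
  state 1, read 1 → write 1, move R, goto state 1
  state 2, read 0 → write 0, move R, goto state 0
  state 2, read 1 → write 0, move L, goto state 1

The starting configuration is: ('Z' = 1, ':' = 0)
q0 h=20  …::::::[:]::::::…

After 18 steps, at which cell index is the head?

[0] q0 h=20  …::::::[:]::::::…
[1] q2 h=21  …:::::Z[:]::::::…
[2] q0 h=22  …::::Z:[:]::::::…
[3] q2 h=23  …:::Z:Z[:]::::::…
[4] q0 h=24  …::Z:Z:[:]::::::…
[5] q2 h=25  …:Z:Z:Z[:]::::::…
[6] q0 h=26  …Z:Z:Z:[:]::::::…
[7] q2 h=27  …:Z:Z:Z[:]::::::…
[8] q0 h=28  …Z:Z:Z:[:]::::::…
[9] q2 h=29  …:Z:Z:Z[:]::::::…
[10] q0 h=30  …Z:Z:Z:[:]::::::…
[11] q2 h=31  …:Z:Z:Z[:]::::::…
[12] q0 h=32  …Z:Z:Z:[:]::::::…
[13] q2 h=33  …:Z:Z:Z[:]::::::…
[14] q0 h=34  …Z:Z:Z:[:]::::::|
[15] q2 h=35  …:Z:Z:Z[:]:::::|
[16] q0 h=36  …Z:Z:Z:[:]::::|
[17] q2 h=37  …:Z:Z:Z[:]:::|
[18] q0 h=38  …Z:Z:Z:[:]::|

38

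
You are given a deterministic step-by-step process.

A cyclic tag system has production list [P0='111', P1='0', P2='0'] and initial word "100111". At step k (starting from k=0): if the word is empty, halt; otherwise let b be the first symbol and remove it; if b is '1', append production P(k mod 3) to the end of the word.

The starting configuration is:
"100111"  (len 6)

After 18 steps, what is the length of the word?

[0] "100111"  (len 6)
[1] "00111111"  (len 8)
[2] "0111111"  (len 7)
[3] "111111"  (len 6)
[4] "11111111"  (len 8)
[5] "11111110"  (len 8)
[6] "11111100"  (len 8)
[7] "1111100111"  (len 10)
[8] "1111001110"  (len 10)
[9] "1110011100"  (len 10)
[10] "110011100111"  (len 12)
[11] "100111001110"  (len 12)
[12] "001110011100"  (len 12)
[13] "01110011100"  (len 11)
[14] "1110011100"  (len 10)
[15] "1100111000"  (len 10)
[16] "100111000111"  (len 12)
[17] "001110001110"  (len 12)
[18] "01110001110"  (len 11)

11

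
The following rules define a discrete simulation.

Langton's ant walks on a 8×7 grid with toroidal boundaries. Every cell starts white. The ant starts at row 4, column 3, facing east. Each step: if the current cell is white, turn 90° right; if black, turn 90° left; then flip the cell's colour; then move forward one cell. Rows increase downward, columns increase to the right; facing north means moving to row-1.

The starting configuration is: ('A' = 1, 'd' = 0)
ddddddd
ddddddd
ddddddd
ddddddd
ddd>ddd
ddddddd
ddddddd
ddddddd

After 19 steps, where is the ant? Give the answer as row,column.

2,2

step 0: ddddddd
ddddddd
ddddddd
ddddddd
ddd>ddd
ddddddd
ddddddd
ddddddd
step 1: ddddddd
ddddddd
ddddddd
ddddddd
dddAddd
dddvddd
ddddddd
ddddddd
step 2: ddddddd
ddddddd
ddddddd
ddddddd
dddAddd
dd<Addd
ddddddd
ddddddd
step 3: ddddddd
ddddddd
ddddddd
ddddddd
dd^Addd
ddAAddd
ddddddd
ddddddd
step 4: ddddddd
ddddddd
ddddddd
ddddddd
ddA>ddd
ddAAddd
ddddddd
ddddddd
step 5: ddddddd
ddddddd
ddddddd
ddd^ddd
ddAdddd
ddAAddd
ddddddd
ddddddd
step 6: ddddddd
ddddddd
ddddddd
dddA>dd
ddAdddd
ddAAddd
ddddddd
ddddddd
step 7: ddddddd
ddddddd
ddddddd
dddAAdd
ddAdvdd
ddAAddd
ddddddd
ddddddd
step 8: ddddddd
ddddddd
ddddddd
dddAAdd
ddA<Add
ddAAddd
ddddddd
ddddddd
step 9: ddddddd
ddddddd
ddddddd
ddd^Add
ddAAAdd
ddAAddd
ddddddd
ddddddd
step 10: ddddddd
ddddddd
ddddddd
dd<dAdd
ddAAAdd
ddAAddd
ddddddd
ddddddd
step 11: ddddddd
ddddddd
dd^dddd
ddAdAdd
ddAAAdd
ddAAddd
ddddddd
ddddddd
step 12: ddddddd
ddddddd
ddA>ddd
ddAdAdd
ddAAAdd
ddAAddd
ddddddd
ddddddd
step 13: ddddddd
ddddddd
ddAAddd
ddAvAdd
ddAAAdd
ddAAddd
ddddddd
ddddddd
step 14: ddddddd
ddddddd
ddAAddd
dd<AAdd
ddAAAdd
ddAAddd
ddddddd
ddddddd
step 15: ddddddd
ddddddd
ddAAddd
dddAAdd
ddvAAdd
ddAAddd
ddddddd
ddddddd
step 16: ddddddd
ddddddd
ddAAddd
dddAAdd
ddd>Add
ddAAddd
ddddddd
ddddddd
step 17: ddddddd
ddddddd
ddAAddd
ddd^Add
ddddAdd
ddAAddd
ddddddd
ddddddd
step 18: ddddddd
ddddddd
ddAAddd
dd<dAdd
ddddAdd
ddAAddd
ddddddd
ddddddd
step 19: ddddddd
ddddddd
dd^Addd
ddAdAdd
ddddAdd
ddAAddd
ddddddd
ddddddd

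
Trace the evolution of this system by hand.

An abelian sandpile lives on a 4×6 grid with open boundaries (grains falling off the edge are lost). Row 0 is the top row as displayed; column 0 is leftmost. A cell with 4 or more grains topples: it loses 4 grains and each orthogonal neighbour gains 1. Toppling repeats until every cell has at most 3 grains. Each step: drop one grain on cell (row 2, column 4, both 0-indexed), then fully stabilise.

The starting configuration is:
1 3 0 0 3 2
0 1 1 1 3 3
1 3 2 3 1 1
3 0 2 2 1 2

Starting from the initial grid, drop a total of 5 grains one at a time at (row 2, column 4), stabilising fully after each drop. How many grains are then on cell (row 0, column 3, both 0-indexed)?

step 0: 1 3 0 0 3 2
0 1 1 1 3 3
1 3 2 3 1 1
3 0 2 2 1 2
step 1: 1 3 0 0 3 2
0 1 1 1 3 3
1 3 2 3 2 1
3 0 2 2 1 2
step 2: 1 3 0 0 3 2
0 1 1 1 3 3
1 3 2 3 3 1
3 0 2 2 1 2
step 3: 1 3 0 1 1 0
0 1 1 3 2 1
1 3 3 0 2 3
3 0 2 3 2 2
step 4: 1 3 0 1 1 0
0 1 1 3 2 1
1 3 3 0 3 3
3 0 2 3 2 2
step 5: 1 3 0 1 1 0
0 1 1 3 3 2
1 3 3 1 1 0
3 0 2 3 3 3

1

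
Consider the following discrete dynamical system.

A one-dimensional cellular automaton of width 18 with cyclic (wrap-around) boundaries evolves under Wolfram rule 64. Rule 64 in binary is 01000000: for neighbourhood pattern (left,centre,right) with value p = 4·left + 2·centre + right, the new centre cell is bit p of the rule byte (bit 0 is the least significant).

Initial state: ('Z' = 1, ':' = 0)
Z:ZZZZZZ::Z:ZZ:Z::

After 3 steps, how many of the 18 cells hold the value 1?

t=0: Z:ZZZZZZ::Z:ZZ:Z::
t=1: :::::::Z:::::Z::::
t=2: ::::::::::::::::::
t=3: ::::::::::::::::::

0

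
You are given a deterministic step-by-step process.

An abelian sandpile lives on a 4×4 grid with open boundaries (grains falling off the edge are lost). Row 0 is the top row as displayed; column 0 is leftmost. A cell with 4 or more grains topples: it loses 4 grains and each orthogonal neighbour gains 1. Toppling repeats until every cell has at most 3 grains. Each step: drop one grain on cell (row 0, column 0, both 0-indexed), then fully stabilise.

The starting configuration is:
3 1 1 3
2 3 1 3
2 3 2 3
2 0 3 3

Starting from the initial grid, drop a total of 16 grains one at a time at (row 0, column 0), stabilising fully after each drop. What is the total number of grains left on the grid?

37

[0] 3 1 1 3
2 3 1 3
2 3 2 3
2 0 3 3
[1] 0 2 1 3
3 3 1 3
2 3 2 3
2 0 3 3
[2] 1 2 1 3
3 3 1 3
2 3 2 3
2 0 3 3
[3] 2 2 1 3
3 3 1 3
2 3 2 3
2 0 3 3
[4] 3 2 1 3
3 3 1 3
2 3 2 3
2 0 3 3
[5] 2 0 2 3
2 2 2 3
0 1 3 3
3 1 3 3
[6] 3 0 2 3
2 2 2 3
0 1 3 3
3 1 3 3
[7] 0 1 2 3
3 2 2 3
0 1 3 3
3 1 3 3
[8] 1 1 2 3
3 2 2 3
0 1 3 3
3 1 3 3
[9] 2 1 2 3
3 2 2 3
0 1 3 3
3 1 3 3
[10] 3 1 2 3
3 2 2 3
0 1 3 3
3 1 3 3
[11] 1 2 2 3
0 3 2 3
1 1 3 3
3 1 3 3
[12] 2 2 2 3
0 3 2 3
1 1 3 3
3 1 3 3
[13] 3 2 2 3
0 3 2 3
1 1 3 3
3 1 3 3
[14] 0 3 2 3
1 3 2 3
1 1 3 3
3 1 3 3
[15] 1 3 2 3
1 3 2 3
1 1 3 3
3 1 3 3
[16] 2 3 2 3
1 3 2 3
1 1 3 3
3 1 3 3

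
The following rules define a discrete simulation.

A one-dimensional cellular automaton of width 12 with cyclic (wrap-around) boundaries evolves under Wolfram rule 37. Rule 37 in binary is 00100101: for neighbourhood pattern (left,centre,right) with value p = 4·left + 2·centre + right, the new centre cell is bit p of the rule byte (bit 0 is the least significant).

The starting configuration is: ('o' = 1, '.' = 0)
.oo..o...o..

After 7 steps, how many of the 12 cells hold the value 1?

7

step 0: .oo..o...o..
step 1: .....o.o.o.o
step 2: .ooo.ooooooo
step 3: o...o.......
step 4: o.o.o.ooooo.
step 5: oooooo.....o
step 6: .......ooo..
step 7: oooooo.....o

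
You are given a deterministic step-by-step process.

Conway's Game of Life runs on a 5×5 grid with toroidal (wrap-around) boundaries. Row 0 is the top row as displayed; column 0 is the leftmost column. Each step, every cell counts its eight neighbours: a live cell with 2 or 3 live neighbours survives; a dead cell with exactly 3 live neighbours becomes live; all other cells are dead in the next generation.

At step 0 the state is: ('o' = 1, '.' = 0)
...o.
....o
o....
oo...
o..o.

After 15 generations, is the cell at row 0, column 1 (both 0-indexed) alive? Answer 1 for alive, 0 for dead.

1

t=0: ...o.
....o
o....
oo...
o..o.
t=1: ...o.
....o
oo..o
oo...
ooo..
t=2: ooooo
...oo
.o..o
.....
o.o.o
t=3: .....
.....
o..oo
.o.oo
..o..
t=4: .....
....o
o.oo.
.o...
..oo.
t=5: ...o.
...oo
ooooo
.o..o
..o..
t=6: ..ooo
.o...
.o...
....o
..oo.
t=7: .o..o
oo.o.
o....
..oo.
..o..
t=8: .o.oo
.oo..
o..o.
.ooo.
.oo..
t=9: ...o.
.o...
o..oo
o..oo
....o
t=10: .....
o.oo.
.ooo.
.....
o....
t=11: .o..o
...oo
.o.oo
.oo..
.....
t=12: o..oo
.....
.o..o
oooo.
ooo..
t=13: o.ooo
...o.
.o.oo
...o.
.....
t=14: ..ooo
.o...
...oo
..ooo
..o..
t=15: .ooo.
o....
o...o
..o.o
.o...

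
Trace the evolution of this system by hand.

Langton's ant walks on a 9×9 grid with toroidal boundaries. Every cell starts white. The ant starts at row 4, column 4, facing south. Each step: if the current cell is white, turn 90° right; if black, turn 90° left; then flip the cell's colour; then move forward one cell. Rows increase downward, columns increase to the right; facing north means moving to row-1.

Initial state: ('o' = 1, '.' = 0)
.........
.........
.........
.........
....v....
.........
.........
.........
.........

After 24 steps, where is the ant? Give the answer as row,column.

2,6

[0] .........
.........
.........
.........
....v....
.........
.........
.........
.........
[1] .........
.........
.........
.........
...<o....
.........
.........
.........
.........
[2] .........
.........
.........
...^.....
...oo....
.........
.........
.........
.........
[3] .........
.........
.........
...o>....
...oo....
.........
.........
.........
.........
[4] .........
.........
.........
...oo....
...ov....
.........
.........
.........
.........
[5] .........
.........
.........
...oo....
...o.>...
.........
.........
.........
.........
[6] .........
.........
.........
...oo....
...o.o...
.....v...
.........
.........
.........
[7] .........
.........
.........
...oo....
...o.o...
....<o...
.........
.........
.........
[8] .........
.........
.........
...oo....
...o^o...
....oo...
.........
.........
.........
[9] .........
.........
.........
...oo....
...oo>...
....oo...
.........
.........
.........
[10] .........
.........
.........
...oo^...
...oo....
....oo...
.........
.........
.........
[11] .........
.........
.........
...ooo>..
...oo....
....oo...
.........
.........
.........
[12] .........
.........
.........
...oooo..
...oo.v..
....oo...
.........
.........
.........
[13] .........
.........
.........
...oooo..
...oo<o..
....oo...
.........
.........
.........
[14] .........
.........
.........
...oo^o..
...oooo..
....oo...
.........
.........
.........
[15] .........
.........
.........
...o<.o..
...oooo..
....oo...
.........
.........
.........
[16] .........
.........
.........
...o..o..
...ovoo..
....oo...
.........
.........
.........
[17] .........
.........
.........
...o..o..
...o.>o..
....oo...
.........
.........
.........
[18] .........
.........
.........
...o.^o..
...o..o..
....oo...
.........
.........
.........
[19] .........
.........
.........
...o.o>..
...o..o..
....oo...
.........
.........
.........
[20] .........
.........
......^..
...o.o...
...o..o..
....oo...
.........
.........
.........
[21] .........
.........
......o>.
...o.o...
...o..o..
....oo...
.........
.........
.........
[22] .........
.........
......oo.
...o.o.v.
...o..o..
....oo...
.........
.........
.........
[23] .........
.........
......oo.
...o.o<o.
...o..o..
....oo...
.........
.........
.........
[24] .........
.........
......^o.
...o.ooo.
...o..o..
....oo...
.........
.........
.........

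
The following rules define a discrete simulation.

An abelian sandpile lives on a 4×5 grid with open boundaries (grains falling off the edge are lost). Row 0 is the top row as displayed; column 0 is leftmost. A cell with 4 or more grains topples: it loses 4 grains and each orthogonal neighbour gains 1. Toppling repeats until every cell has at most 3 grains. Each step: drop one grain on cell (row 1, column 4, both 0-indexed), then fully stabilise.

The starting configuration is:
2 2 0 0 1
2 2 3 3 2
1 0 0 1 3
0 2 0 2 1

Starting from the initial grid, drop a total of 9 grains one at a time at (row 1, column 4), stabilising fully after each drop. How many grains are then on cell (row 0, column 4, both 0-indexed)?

0) 2 2 0 0 1
2 2 3 3 2
1 0 0 1 3
0 2 0 2 1
1) 2 2 0 0 1
2 2 3 3 3
1 0 0 1 3
0 2 0 2 1
2) 2 2 1 1 2
2 3 0 1 2
1 0 1 3 0
0 2 0 2 2
3) 2 2 1 1 2
2 3 0 1 3
1 0 1 3 0
0 2 0 2 2
4) 2 2 1 1 3
2 3 0 2 0
1 0 1 3 1
0 2 0 2 2
5) 2 2 1 1 3
2 3 0 2 1
1 0 1 3 1
0 2 0 2 2
6) 2 2 1 1 3
2 3 0 2 2
1 0 1 3 1
0 2 0 2 2
7) 2 2 1 1 3
2 3 0 2 3
1 0 1 3 1
0 2 0 2 2
8) 2 2 1 2 0
2 3 0 3 1
1 0 1 3 2
0 2 0 2 2
9) 2 2 1 2 0
2 3 0 3 2
1 0 1 3 2
0 2 0 2 2

0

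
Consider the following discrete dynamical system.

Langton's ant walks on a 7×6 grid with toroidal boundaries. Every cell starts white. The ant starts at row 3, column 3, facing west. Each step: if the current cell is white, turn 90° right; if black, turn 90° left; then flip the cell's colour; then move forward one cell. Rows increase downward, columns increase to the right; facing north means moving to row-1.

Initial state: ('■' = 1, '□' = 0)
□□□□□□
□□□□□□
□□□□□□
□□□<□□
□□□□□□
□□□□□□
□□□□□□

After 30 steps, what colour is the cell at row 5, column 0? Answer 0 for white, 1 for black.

1

gen 0: □□□□□□
□□□□□□
□□□□□□
□□□<□□
□□□□□□
□□□□□□
□□□□□□
gen 1: □□□□□□
□□□□□□
□□□^□□
□□□■□□
□□□□□□
□□□□□□
□□□□□□
gen 2: □□□□□□
□□□□□□
□□□■>□
□□□■□□
□□□□□□
□□□□□□
□□□□□□
gen 3: □□□□□□
□□□□□□
□□□■■□
□□□■v□
□□□□□□
□□□□□□
□□□□□□
gen 4: □□□□□□
□□□□□□
□□□■■□
□□□<■□
□□□□□□
□□□□□□
□□□□□□
gen 5: □□□□□□
□□□□□□
□□□■■□
□□□□■□
□□□v□□
□□□□□□
□□□□□□
gen 6: □□□□□□
□□□□□□
□□□■■□
□□□□■□
□□<■□□
□□□□□□
□□□□□□
gen 7: □□□□□□
□□□□□□
□□□■■□
□□^□■□
□□■■□□
□□□□□□
□□□□□□
gen 8: □□□□□□
□□□□□□
□□□■■□
□□■>■□
□□■■□□
□□□□□□
□□□□□□
gen 9: □□□□□□
□□□□□□
□□□■■□
□□■■■□
□□■v□□
□□□□□□
□□□□□□
gen 10: □□□□□□
□□□□□□
□□□■■□
□□■■■□
□□■□>□
□□□□□□
□□□□□□
gen 11: □□□□□□
□□□□□□
□□□■■□
□□■■■□
□□■□■□
□□□□v□
□□□□□□
gen 12: □□□□□□
□□□□□□
□□□■■□
□□■■■□
□□■□■□
□□□<■□
□□□□□□
gen 13: □□□□□□
□□□□□□
□□□■■□
□□■■■□
□□■^■□
□□□■■□
□□□□□□
gen 14: □□□□□□
□□□□□□
□□□■■□
□□■■■□
□□■■>□
□□□■■□
□□□□□□
gen 15: □□□□□□
□□□□□□
□□□■■□
□□■■^□
□□■■□□
□□□■■□
□□□□□□
gen 16: □□□□□□
□□□□□□
□□□■■□
□□■<□□
□□■■□□
□□□■■□
□□□□□□
gen 17: □□□□□□
□□□□□□
□□□■■□
□□■□□□
□□■v□□
□□□■■□
□□□□□□
gen 18: □□□□□□
□□□□□□
□□□■■□
□□■□□□
□□■□>□
□□□■■□
□□□□□□
gen 19: □□□□□□
□□□□□□
□□□■■□
□□■□□□
□□■□■□
□□□■v□
□□□□□□
gen 20: □□□□□□
□□□□□□
□□□■■□
□□■□□□
□□■□■□
□□□■□>
□□□□□□
gen 21: □□□□□□
□□□□□□
□□□■■□
□□■□□□
□□■□■□
□□□■□■
□□□□□v
gen 22: □□□□□□
□□□□□□
□□□■■□
□□■□□□
□□■□■□
□□□■□■
□□□□<■
gen 23: □□□□□□
□□□□□□
□□□■■□
□□■□□□
□□■□■□
□□□■^■
□□□□■■
gen 24: □□□□□□
□□□□□□
□□□■■□
□□■□□□
□□■□■□
□□□■■>
□□□□■■
gen 25: □□□□□□
□□□□□□
□□□■■□
□□■□□□
□□■□■^
□□□■■□
□□□□■■
gen 26: □□□□□□
□□□□□□
□□□■■□
□□■□□□
>□■□■■
□□□■■□
□□□□■■
gen 27: □□□□□□
□□□□□□
□□□■■□
□□■□□□
■□■□■■
v□□■■□
□□□□■■
gen 28: □□□□□□
□□□□□□
□□□■■□
□□■□□□
■□■□■■
■□□■■<
□□□□■■
gen 29: □□□□□□
□□□□□□
□□□■■□
□□■□□□
■□■□■^
■□□■■■
□□□□■■
gen 30: □□□□□□
□□□□□□
□□□■■□
□□■□□□
■□■□<□
■□□■■■
□□□□■■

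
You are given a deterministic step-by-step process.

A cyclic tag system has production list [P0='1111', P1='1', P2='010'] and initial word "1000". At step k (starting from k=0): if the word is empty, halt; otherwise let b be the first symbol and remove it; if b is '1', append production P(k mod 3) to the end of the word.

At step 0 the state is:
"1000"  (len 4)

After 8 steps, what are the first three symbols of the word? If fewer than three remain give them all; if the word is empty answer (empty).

gen 0: "1000"  (len 4)
gen 1: "0001111"  (len 7)
gen 2: "001111"  (len 6)
gen 3: "01111"  (len 5)
gen 4: "1111"  (len 4)
gen 5: "1111"  (len 4)
gen 6: "111010"  (len 6)
gen 7: "110101111"  (len 9)
gen 8: "101011111"  (len 9)

101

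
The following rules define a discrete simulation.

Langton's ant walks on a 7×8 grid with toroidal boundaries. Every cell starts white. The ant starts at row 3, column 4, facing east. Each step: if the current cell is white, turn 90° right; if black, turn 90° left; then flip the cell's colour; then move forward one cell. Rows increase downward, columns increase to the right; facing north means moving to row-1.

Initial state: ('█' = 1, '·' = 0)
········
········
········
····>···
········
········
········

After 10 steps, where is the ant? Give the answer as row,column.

2,3

k=0  ········
········
········
····>···
········
········
········
k=1  ········
········
········
····█···
····v···
········
········
k=2  ········
········
········
····█···
···<█···
········
········
k=3  ········
········
········
···^█···
···██···
········
········
k=4  ········
········
········
···█>···
···██···
········
········
k=5  ········
········
····^···
···█····
···██···
········
········
k=6  ········
········
····█>··
···█····
···██···
········
········
k=7  ········
········
····██··
···█·v··
···██···
········
········
k=8  ········
········
····██··
···█<█··
···██···
········
········
k=9  ········
········
····^█··
···███··
···██···
········
········
k=10  ········
········
···<·█··
···███··
···██···
········
········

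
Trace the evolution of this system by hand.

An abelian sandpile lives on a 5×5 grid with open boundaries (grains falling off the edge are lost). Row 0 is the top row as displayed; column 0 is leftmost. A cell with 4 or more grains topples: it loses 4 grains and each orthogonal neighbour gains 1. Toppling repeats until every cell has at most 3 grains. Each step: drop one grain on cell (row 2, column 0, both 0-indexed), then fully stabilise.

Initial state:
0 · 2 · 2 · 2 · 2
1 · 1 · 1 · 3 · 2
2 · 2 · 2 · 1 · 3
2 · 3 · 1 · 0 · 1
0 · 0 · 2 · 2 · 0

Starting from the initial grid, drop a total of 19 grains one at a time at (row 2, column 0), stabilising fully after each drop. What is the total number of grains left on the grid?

46

[0] 0 · 2 · 2 · 2 · 2
1 · 1 · 1 · 3 · 2
2 · 2 · 2 · 1 · 3
2 · 3 · 1 · 0 · 1
0 · 0 · 2 · 2 · 0
[1] 0 · 2 · 2 · 2 · 2
1 · 1 · 1 · 3 · 2
3 · 2 · 2 · 1 · 3
2 · 3 · 1 · 0 · 1
0 · 0 · 2 · 2 · 0
[2] 0 · 2 · 2 · 2 · 2
2 · 1 · 1 · 3 · 2
0 · 3 · 2 · 1 · 3
3 · 3 · 1 · 0 · 1
0 · 0 · 2 · 2 · 0
[3] 0 · 2 · 2 · 2 · 2
2 · 1 · 1 · 3 · 2
1 · 3 · 2 · 1 · 3
3 · 3 · 1 · 0 · 1
0 · 0 · 2 · 2 · 0
[4] 0 · 2 · 2 · 2 · 2
2 · 1 · 1 · 3 · 2
2 · 3 · 2 · 1 · 3
3 · 3 · 1 · 0 · 1
0 · 0 · 2 · 2 · 0
[5] 0 · 2 · 2 · 2 · 2
2 · 1 · 1 · 3 · 2
3 · 3 · 2 · 1 · 3
3 · 3 · 1 · 0 · 1
0 · 0 · 2 · 2 · 0
[6] 0 · 2 · 2 · 2 · 2
3 · 2 · 1 · 3 · 2
2 · 1 · 3 · 1 · 3
1 · 1 · 2 · 0 · 1
1 · 1 · 2 · 2 · 0
[7] 0 · 2 · 2 · 2 · 2
3 · 2 · 1 · 3 · 2
3 · 1 · 3 · 1 · 3
1 · 1 · 2 · 0 · 1
1 · 1 · 2 · 2 · 0
[8] 1 · 2 · 2 · 2 · 2
0 · 3 · 1 · 3 · 2
1 · 2 · 3 · 1 · 3
2 · 1 · 2 · 0 · 1
1 · 1 · 2 · 2 · 0
[9] 1 · 2 · 2 · 2 · 2
0 · 3 · 1 · 3 · 2
2 · 2 · 3 · 1 · 3
2 · 1 · 2 · 0 · 1
1 · 1 · 2 · 2 · 0
[10] 1 · 2 · 2 · 2 · 2
0 · 3 · 1 · 3 · 2
3 · 2 · 3 · 1 · 3
2 · 1 · 2 · 0 · 1
1 · 1 · 2 · 2 · 0
[11] 1 · 2 · 2 · 2 · 2
1 · 3 · 1 · 3 · 2
0 · 3 · 3 · 1 · 3
3 · 1 · 2 · 0 · 1
1 · 1 · 2 · 2 · 0
[12] 1 · 2 · 2 · 2 · 2
1 · 3 · 1 · 3 · 2
1 · 3 · 3 · 1 · 3
3 · 1 · 2 · 0 · 1
1 · 1 · 2 · 2 · 0
[13] 1 · 2 · 2 · 2 · 2
1 · 3 · 1 · 3 · 2
2 · 3 · 3 · 1 · 3
3 · 1 · 2 · 0 · 1
1 · 1 · 2 · 2 · 0
[14] 1 · 2 · 2 · 2 · 2
1 · 3 · 1 · 3 · 2
3 · 3 · 3 · 1 · 3
3 · 1 · 2 · 0 · 1
1 · 1 · 2 · 2 · 0
[15] 1 · 3 · 2 · 2 · 2
3 · 0 · 3 · 3 · 2
2 · 2 · 0 · 2 · 3
0 · 3 · 3 · 0 · 1
2 · 1 · 2 · 2 · 0
[16] 1 · 3 · 2 · 2 · 2
3 · 0 · 3 · 3 · 2
3 · 2 · 0 · 2 · 3
0 · 3 · 3 · 0 · 1
2 · 1 · 2 · 2 · 0
[17] 2 · 3 · 2 · 2 · 2
0 · 1 · 3 · 3 · 2
1 · 3 · 0 · 2 · 3
1 · 3 · 3 · 0 · 1
2 · 1 · 2 · 2 · 0
[18] 2 · 3 · 2 · 2 · 2
0 · 1 · 3 · 3 · 2
2 · 3 · 0 · 2 · 3
1 · 3 · 3 · 0 · 1
2 · 1 · 2 · 2 · 0
[19] 2 · 3 · 2 · 2 · 2
0 · 1 · 3 · 3 · 2
3 · 3 · 0 · 2 · 3
1 · 3 · 3 · 0 · 1
2 · 1 · 2 · 2 · 0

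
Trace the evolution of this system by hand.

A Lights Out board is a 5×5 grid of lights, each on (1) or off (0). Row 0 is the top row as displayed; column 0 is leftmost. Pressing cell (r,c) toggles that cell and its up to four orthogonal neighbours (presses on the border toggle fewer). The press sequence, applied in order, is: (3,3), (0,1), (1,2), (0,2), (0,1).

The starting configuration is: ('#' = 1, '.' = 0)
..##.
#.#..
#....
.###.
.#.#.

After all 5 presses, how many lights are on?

12

0) ..##.
#.#..
#....
.###.
.#.#.
1) ..##.
#.#..
#..#.
.#..#
.#...
2) ##.#.
###..
#..#.
.#..#
.#...
3) ####.
#..#.
#.##.
.#..#
.#...
4) #....
#.##.
#.##.
.#..#
.#...
5) .##..
####.
#.##.
.#..#
.#...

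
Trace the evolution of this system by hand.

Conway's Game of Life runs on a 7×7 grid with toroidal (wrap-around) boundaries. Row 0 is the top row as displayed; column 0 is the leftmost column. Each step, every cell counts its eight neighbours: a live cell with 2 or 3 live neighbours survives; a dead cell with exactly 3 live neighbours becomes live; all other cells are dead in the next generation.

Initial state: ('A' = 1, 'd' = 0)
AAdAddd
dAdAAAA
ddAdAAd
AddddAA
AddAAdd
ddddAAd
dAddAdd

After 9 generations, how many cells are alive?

gen 0: AAdAddd
dAdAAAA
ddAdAAd
AddddAA
AddAAdd
ddddAAd
dAddAdd
gen 1: dAdAddA
dAddddA
dAAdddd
AAddddd
AddAddd
dddddAd
AAAAAAd
gen 2: dddAddA
dAddddd
ddAdddd
Adddddd
AAddddA
AddddAd
AAdAdAd
gen 3: dAddAdA
ddAdddd
dAddddd
AdddddA
dAddddd
ddAdAAd
AAAddAd
gen 4: dddAdAA
AAAdddd
AAddddd
AAddddd
AAdddAA
AdAAAAA
AdAdddd
gen 5: dddAddA
ddAdddd
ddddddA
ddAdddd
dddAddd
ddAAAdd
AdAdddd
gen 6: dAAAddd
ddddddd
ddddddd
ddddddd
ddddAdd
dAAdAdd
dAAdAdd
gen 7: dAdAddd
ddAdddd
ddddddd
ddddddd
dddAddd
dAAdAAd
AdddAdd
gen 8: dAAAddd
ddAdddd
ddddddd
ddddddd
ddAAAdd
dAAdAAd
AdddAAd
gen 9: dAAAAdd
dAAAddd
ddddddd
dddAddd
dAAdAAd
dAAdddA
AddddAA

18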